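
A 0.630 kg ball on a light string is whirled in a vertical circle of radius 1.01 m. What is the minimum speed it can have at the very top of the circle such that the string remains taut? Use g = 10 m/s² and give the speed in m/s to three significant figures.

3.18 m/s

At the highest point the centre is directly below, so both the weight and T act inward: T + mg = mv²/r.
At minimum speed T → 0, so mg = mv_min²/r ⇒ v_min = √(g r) = √(10.0 × 1.01) = 3.178 m/s.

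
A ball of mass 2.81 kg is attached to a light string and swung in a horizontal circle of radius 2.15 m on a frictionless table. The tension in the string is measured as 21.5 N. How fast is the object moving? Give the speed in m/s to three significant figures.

T = m v²/r ⇒ v = √(T r / m) = √(21.5 × 2.15 / 2.81) = √16.45 = 4.056 m/s.

4.06 m/s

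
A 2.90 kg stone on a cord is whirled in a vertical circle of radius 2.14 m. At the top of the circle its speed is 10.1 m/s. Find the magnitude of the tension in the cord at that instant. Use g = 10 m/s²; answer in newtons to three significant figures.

109 N

At the top, both T and the weight mg point inward (toward the centre), so T + mg = mv²/r.
T = m(v²/r − g) = 2.90 × ((10.1)²/2.14 − 10.0) = 2.90 × (47.67 − 10.0) = 2.90 × 37.67 = 109.2 N.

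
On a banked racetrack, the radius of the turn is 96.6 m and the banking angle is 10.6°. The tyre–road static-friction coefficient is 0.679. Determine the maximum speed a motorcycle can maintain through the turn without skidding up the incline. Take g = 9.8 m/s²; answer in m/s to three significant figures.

At the maximum speed, friction acts down the slope at its limiting value f = μN. Radially (horizontal, toward centre): N sinθ + μN cosθ = mv²/r. Vertically: N cosθ − μN sinθ = mg.
Dividing: v² = r g (sinθ + μcosθ)/(cosθ − μsinθ).
sinθ + μcosθ = 0.1840 + 0.679×0.9829 = 0.8514; cosθ − μsinθ = 0.9829 − 0.679×0.1840 = 0.8580.
v² = 96.6 × 9.8 × 0.8514/0.8580 = 939.3 m²/s², so v = 30.65 m/s.

30.6 m/s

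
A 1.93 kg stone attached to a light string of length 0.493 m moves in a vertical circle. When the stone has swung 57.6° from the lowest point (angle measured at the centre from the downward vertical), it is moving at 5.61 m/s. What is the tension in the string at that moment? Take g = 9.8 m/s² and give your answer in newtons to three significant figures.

133 N

Take the radial direction toward the centre of the circle as positive. The component of the weight along the string toward the centre is −mg cos φ (φ measured from the bottom), so Newton's second law along the string gives T − mg cos φ = m v²/r.
cos 57.6° = 0.5358, so T = m(v²/r + g cos φ) = 1.93 × ((5.61)²/0.493 + 9.8 × 0.5358) = 1.93 × (63.84 + (5.251)) = 1.93 × 69.09 = 133.3 N.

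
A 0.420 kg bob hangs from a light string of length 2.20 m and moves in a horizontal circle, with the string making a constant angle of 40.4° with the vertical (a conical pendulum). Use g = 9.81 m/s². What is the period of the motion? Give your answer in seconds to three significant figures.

2.60 s

r = L sinθ = 1.426 m. From T sinθ = mω²r and T cosθ = mg: tanθ = ω²r/g, so ω² = g tanθ / r = g/(L cosθ).
ω = √(g/(L cosθ)) = √(9.81/(2.20 × 0.7615)) = √5.855 = 2.420 rad/s.
Period = 2π/ω = 2.597 s.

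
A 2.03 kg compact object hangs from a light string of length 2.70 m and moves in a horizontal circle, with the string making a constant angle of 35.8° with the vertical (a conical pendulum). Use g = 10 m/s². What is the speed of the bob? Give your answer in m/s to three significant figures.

The radius of the circle is r = L sinθ = 2.70 × sin 35.8° = 1.579 m.
Horizontally T sinθ = mv²/r and vertically T cosθ = mg, so tanθ = v²/(rg).
v = √(r g tanθ) = √(1.579 × 10.0 × 0.7212) = √11.39 = 3.375 m/s.

3.38 m/s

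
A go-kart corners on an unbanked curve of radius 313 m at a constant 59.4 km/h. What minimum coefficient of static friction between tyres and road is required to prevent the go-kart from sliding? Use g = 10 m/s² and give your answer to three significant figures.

0.0870

v = 59.4/3.6 = 16.50 m/s.
Friction provides the centripetal force: μ_s m g = m v²/r, so μ_s = v²/(g r) = (16.50)²/(10.0 × 313) = 272.2/3130 = 0.08698.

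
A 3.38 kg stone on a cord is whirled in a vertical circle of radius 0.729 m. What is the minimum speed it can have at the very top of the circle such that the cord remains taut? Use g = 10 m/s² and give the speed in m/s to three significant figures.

At the top, both weight mg and T point toward the centre: T + mg = mv²/r.
At minimum speed T → 0, so mg = mv_min²/r ⇒ v_min = √(g r) = √(10.0 × 0.729) = 2.700 m/s.

2.70 m/s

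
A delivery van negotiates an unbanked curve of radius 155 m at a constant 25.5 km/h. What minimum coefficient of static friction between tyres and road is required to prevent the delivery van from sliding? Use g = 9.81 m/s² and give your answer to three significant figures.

0.0330

v = 25.5/3.6 = 7.083 m/s.
Friction provides the centripetal force: μ_s m g = m v²/r, so μ_s = v²/(g r) = (7.083)²/(9.81 × 155) = 50.17/1521 = 0.03300.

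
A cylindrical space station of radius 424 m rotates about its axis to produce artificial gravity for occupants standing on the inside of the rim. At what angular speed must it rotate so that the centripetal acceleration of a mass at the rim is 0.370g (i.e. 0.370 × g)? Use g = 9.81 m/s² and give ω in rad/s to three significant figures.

0.0925 rad/s

Centripetal acceleration a_c = ω²r. Setting ω²r = 0.370g:
ω = √(0.370g / r) = √(0.370 × 9.81 / 424) = √0.008561 = 0.09252 rad/s.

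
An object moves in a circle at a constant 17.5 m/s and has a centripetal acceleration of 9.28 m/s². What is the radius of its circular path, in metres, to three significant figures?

33.0 m

a_c = v²/r ⇒ r = v²/a_c = (17.5)²/9.28 = 306.2/9.28 = 33.00 m.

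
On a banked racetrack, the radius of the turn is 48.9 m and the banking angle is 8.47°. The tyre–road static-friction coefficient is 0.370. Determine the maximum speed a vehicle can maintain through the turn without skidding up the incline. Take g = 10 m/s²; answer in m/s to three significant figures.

16.4 m/s

At the maximum speed, friction acts down the slope at its limiting value f = μN. Radially (horizontal, toward centre): N sinθ + μN cosθ = mv²/r. Vertically: N cosθ − μN sinθ = mg.
Dividing: v² = r g (sinθ + μcosθ)/(cosθ − μsinθ).
sinθ + μcosθ = 0.1473 + 0.370×0.9891 = 0.5133; cosθ − μsinθ = 0.9891 − 0.370×0.1473 = 0.9346.
v² = 48.9 × 10.0 × 0.5133/0.9346 = 268.5 m²/s², so v = 16.39 m/s.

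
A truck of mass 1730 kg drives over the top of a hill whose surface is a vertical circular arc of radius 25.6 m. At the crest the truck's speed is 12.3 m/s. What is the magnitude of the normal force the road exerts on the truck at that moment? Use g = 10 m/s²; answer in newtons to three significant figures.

At the crest the centripetal acceleration points downward (toward the centre of the arc), so mg − N = mv²/r.
N = m(g − v²/r) = 1730 × (10.0 − (12.3)²/25.6) = 1730 × (10.0 − 5.910) = 1730 × 4.090 = 7076 N.

7080 N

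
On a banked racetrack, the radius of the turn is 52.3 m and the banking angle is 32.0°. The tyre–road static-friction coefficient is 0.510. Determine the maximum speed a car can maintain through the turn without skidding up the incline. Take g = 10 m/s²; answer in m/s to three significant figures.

29.5 m/s

At the maximum speed, friction acts down the slope at its limiting value f = μN. Radially (horizontal, toward centre): N sinθ + μN cosθ = mv²/r. Vertically: N cosθ − μN sinθ = mg.
Dividing: v² = r g (sinθ + μcosθ)/(cosθ − μsinθ).
sinθ + μcosθ = 0.5299 + 0.510×0.8480 = 0.9624; cosθ − μsinθ = 0.8480 − 0.510×0.5299 = 0.5778.
v² = 52.3 × 10.0 × 0.9624/0.5778 = 871.2 m²/s², so v = 29.52 m/s.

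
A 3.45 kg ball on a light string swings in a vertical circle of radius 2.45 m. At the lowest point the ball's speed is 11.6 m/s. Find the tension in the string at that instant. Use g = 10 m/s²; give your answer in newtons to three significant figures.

224 N

At the lowest point, T points up (toward the centre) and the weight mg points down (away from the centre), so the net inward force is T − mg = mv²/r.
T = m(v²/r + g) = 3.45 × ((11.6)²/2.45 + 10.0) = 3.45 × (54.92 + 10.0) = 3.45 × 64.92 = 224.0 N.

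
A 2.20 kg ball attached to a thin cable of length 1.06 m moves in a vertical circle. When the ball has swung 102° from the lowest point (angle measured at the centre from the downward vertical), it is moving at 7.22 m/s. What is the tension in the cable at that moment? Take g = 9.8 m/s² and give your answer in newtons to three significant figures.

104 N

Take the radial direction toward the centre of the circle as positive. The component of the weight along the string toward the centre is −mg cos φ (φ measured from the bottom), so Newton's second law along the string gives T − mg cos φ = m v²/r.
cos 102° = -0.2079, so T = m(v²/r + g cos φ) = 2.20 × ((7.22)²/1.06 + 9.8 × -0.2079) = 2.20 × (49.18 + (-2.038)) = 2.20 × 47.14 = 103.7 N.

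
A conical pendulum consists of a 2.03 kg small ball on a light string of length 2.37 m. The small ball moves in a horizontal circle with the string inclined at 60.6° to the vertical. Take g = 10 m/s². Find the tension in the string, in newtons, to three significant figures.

41.4 N

Vertically the bob has no acceleration, so T cosθ = mg.
T = mg/cosθ = 2.03 × 10.0 / cos 60.6° = 20.30/0.4909 = 41.35 N.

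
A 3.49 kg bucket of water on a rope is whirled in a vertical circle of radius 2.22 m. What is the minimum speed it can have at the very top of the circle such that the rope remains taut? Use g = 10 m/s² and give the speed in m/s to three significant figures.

At the top, both weight mg and T point toward the centre: T + mg = mv²/r.
At minimum speed T → 0, so mg = mv_min²/r ⇒ v_min = √(g r) = √(10.0 × 2.22) = 4.712 m/s.

4.71 m/s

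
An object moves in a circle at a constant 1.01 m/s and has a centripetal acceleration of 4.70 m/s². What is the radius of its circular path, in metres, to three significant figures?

0.217 m

a_c = v²/r ⇒ r = v²/a_c = (1.01)²/4.70 = 1.020/4.70 = 0.2170 m.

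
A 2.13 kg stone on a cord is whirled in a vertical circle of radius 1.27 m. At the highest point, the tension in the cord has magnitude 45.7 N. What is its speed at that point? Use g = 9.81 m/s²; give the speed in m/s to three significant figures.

At the top, T + mg = mv²/r, so v = √(r(T/m + g)) = √(1.27 × (45.7/2.13 + 9.81)) = √(1.27 × 31.27) = √39.71 = 6.301 m/s.

6.30 m/s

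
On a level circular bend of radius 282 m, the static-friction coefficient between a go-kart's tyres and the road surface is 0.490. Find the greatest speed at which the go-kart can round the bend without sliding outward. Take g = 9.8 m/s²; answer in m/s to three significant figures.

The only inward force on a level bend is static friction, so at the limit f_s = μ_s N = μ_s m g = m v²/r.
Mass cancels: v_max = √(μ_s g r) = √(0.490 × 9.8 × 282) = √1354 = 36.80 m/s.

36.8 m/s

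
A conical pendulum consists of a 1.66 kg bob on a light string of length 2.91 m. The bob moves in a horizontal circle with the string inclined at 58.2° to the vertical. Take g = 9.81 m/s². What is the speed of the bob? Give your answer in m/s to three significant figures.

The radius of the circle is r = L sinθ = 2.91 × sin 58.2° = 2.473 m.
Horizontally T sinθ = mv²/r and vertically T cosθ = mg, so tanθ = v²/(rg).
v = √(r g tanθ) = √(2.473 × 9.81 × 1.613) = √39.13 = 6.255 m/s.

6.26 m/s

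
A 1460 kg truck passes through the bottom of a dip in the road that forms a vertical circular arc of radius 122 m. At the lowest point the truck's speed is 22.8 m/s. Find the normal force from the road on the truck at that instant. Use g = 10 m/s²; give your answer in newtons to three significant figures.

20800 N

At the lowest point, N points up (toward the centre) and the weight mg points down (away from the centre), so the net inward force is N − mg = mv²/r.
N = m(v²/r + g) = 1460 × ((22.8)²/122 + 10.0) = 1460 × (4.261 + 10.0) = 1460 × 14.26 = 20820 N.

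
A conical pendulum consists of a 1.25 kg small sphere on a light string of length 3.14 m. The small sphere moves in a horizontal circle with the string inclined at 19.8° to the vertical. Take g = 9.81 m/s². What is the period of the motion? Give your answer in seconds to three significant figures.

3.45 s

r = L sinθ = 1.064 m. From T sinθ = mω²r and T cosθ = mg: tanθ = ω²r/g, so ω² = g tanθ / r = g/(L cosθ).
ω = √(g/(L cosθ)) = √(9.81/(3.14 × 0.9409)) = √3.321 = 1.822 rad/s.
Period = 2π/ω = 3.448 s.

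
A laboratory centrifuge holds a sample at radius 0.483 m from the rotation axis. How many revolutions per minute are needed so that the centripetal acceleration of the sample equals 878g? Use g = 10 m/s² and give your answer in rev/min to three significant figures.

1290 rev/min

Require ω²r = 878g, so ω = √(878 × 10.0/0.483) = 134.8 rad/s.
In rev/min: ω × 60/(2π) = 134.8 × 60/(2π) = 1287 rev/min.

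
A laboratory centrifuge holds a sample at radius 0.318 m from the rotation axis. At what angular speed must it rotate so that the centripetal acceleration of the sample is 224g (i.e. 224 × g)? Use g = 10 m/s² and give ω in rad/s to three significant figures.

Centripetal acceleration a_c = ω²r. Setting ω²r = 224g:
ω = √(224g / r) = √(224 × 10.0 / 0.318) = √7044 = 83.93 rad/s.

83.9 rad/s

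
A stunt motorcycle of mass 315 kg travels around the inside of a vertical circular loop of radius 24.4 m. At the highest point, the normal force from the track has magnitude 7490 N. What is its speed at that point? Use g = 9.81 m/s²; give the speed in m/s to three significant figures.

28.6 m/s

At the top, N + mg = mv²/r, so v = √(r(N/m + g)) = √(24.4 × (7490/315 + 9.81)) = √(24.4 × 33.59) = √819.5 = 28.63 m/s.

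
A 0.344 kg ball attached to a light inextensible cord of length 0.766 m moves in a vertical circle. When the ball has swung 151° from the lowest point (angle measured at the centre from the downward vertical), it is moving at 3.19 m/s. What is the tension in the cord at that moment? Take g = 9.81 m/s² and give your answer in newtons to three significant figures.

Take the radial direction toward the centre of the circle as positive. The component of the weight along the string toward the centre is −mg cos φ (φ measured from the bottom), so Newton's second law along the string gives T − mg cos φ = m v²/r.
cos 151° = -0.8746, so T = m(v²/r + g cos φ) = 0.344 × ((3.19)²/0.766 + 9.81 × -0.8746) = 0.344 × (13.28 + (-8.580)) = 0.344 × 4.705 = 1.618 N.

1.62 N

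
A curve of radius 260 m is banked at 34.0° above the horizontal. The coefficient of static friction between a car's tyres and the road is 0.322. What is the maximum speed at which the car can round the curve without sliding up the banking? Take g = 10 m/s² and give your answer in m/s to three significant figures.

57.5 m/s

At the maximum speed, friction acts down the slope at its limiting value f = μN. Radially (horizontal, toward centre): N sinθ + μN cosθ = mv²/r. Vertically: N cosθ − μN sinθ = mg.
Dividing: v² = r g (sinθ + μcosθ)/(cosθ − μsinθ).
sinθ + μcosθ = 0.5592 + 0.322×0.8290 = 0.8261; cosθ − μsinθ = 0.8290 − 0.322×0.5592 = 0.6490.
v² = 260 × 10.0 × 0.8261/0.6490 = 3310 m²/s², so v = 57.53 m/s.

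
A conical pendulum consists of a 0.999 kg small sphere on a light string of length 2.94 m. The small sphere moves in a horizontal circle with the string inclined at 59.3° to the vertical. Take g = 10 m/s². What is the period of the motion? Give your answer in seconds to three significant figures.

r = L sinθ = 2.528 m. From T sinθ = mω²r and T cosθ = mg: tanθ = ω²r/g, so ω² = g tanθ / r = g/(L cosθ).
ω = √(g/(L cosθ)) = √(10.0/(2.94 × 0.5105)) = √6.662 = 2.581 rad/s.
Period = 2π/ω = 2.434 s.

2.43 s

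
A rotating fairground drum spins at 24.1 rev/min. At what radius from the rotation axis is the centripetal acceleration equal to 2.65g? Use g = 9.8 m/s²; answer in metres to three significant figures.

ω = 24.1 rev/min × 2π/60 = 2.524 rad/s.
a_c = ω²r = 2.65g ⇒ r = 2.65 × 9.8 / (2.524)² = 25.97/6.369 = 4.077 m.

4.08 m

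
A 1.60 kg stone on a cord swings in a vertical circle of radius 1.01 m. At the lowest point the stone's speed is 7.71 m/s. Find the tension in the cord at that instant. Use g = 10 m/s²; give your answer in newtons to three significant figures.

At the lowest point, T points up (toward the centre) and the weight mg points down (away from the centre), so the net inward force is T − mg = mv²/r.
T = m(v²/r + g) = 1.60 × ((7.71)²/1.01 + 10.0) = 1.60 × (58.86 + 10.0) = 1.60 × 68.86 = 110.2 N.

110 N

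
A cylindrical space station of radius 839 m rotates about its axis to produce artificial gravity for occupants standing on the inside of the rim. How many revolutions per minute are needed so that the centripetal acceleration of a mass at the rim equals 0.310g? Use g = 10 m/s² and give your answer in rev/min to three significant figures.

0.580 rev/min

Require ω²r = 0.310g, so ω = √(0.310 × 10.0/839) = 0.06079 rad/s.
In rev/min: ω × 60/(2π) = 0.06079 × 60/(2π) = 0.5805 rev/min.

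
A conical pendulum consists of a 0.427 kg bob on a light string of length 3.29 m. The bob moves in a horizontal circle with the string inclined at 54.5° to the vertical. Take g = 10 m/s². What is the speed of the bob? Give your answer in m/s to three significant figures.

The radius of the circle is r = L sinθ = 3.29 × sin 54.5° = 2.678 m.
Horizontally T sinθ = mv²/r and vertically T cosθ = mg, so tanθ = v²/(rg).
v = √(r g tanθ) = √(2.678 × 10.0 × 1.402) = √37.55 = 6.128 m/s.

6.13 m/s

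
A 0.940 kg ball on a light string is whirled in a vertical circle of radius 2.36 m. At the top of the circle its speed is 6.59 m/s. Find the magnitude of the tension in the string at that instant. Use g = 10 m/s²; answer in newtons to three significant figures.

7.90 N

At the top, both T and the weight mg point inward (toward the centre), so T + mg = mv²/r.
T = m(v²/r − g) = 0.940 × ((6.59)²/2.36 − 10.0) = 0.940 × (18.40 − 10.0) = 0.940 × 8.402 = 7.898 N.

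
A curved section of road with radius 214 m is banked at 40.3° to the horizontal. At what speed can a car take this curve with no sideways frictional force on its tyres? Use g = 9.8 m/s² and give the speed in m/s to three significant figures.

On a frictionless banked curve, N sinθ = mv²/r and N cosθ = mg, so tanθ = v²/(rg).
v = √(r g tanθ) = √(214 × 9.8 × tan 40.3°) = √(214 × 9.8 × 0.8481) = √1779 = 42.17 m/s.

42.2 m/s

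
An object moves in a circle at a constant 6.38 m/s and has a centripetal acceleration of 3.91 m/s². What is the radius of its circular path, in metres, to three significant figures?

a_c = v²/r ⇒ r = v²/a_c = (6.38)²/3.91 = 40.70/3.91 = 10.41 m.

10.4 m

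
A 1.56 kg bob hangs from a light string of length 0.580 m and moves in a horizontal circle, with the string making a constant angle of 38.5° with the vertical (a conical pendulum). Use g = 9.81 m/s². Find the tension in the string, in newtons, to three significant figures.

19.6 N

Vertically the bob has no acceleration, so T cosθ = mg.
T = mg/cosθ = 1.56 × 9.81 / cos 38.5° = 15.30/0.7826 = 19.55 N.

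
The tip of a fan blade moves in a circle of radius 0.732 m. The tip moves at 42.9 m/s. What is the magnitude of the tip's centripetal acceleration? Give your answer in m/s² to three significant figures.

a_c = v²/r = (42.90)²/0.732 = 1840/0.732 = 2514 m/s².

2510 m/s²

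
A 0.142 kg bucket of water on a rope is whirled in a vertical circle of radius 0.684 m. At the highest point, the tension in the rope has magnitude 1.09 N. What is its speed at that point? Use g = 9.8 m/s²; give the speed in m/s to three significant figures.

3.46 m/s

At the top, T + mg = mv²/r, so v = √(r(T/m + g)) = √(0.684 × (1.09/0.142 + 9.8)) = √(0.684 × 17.48) = √11.95 = 3.457 m/s.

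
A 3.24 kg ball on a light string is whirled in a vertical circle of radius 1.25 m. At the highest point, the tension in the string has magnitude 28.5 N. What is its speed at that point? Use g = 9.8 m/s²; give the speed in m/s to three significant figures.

4.82 m/s

At the top, T + mg = mv²/r, so v = √(r(T/m + g)) = √(1.25 × (28.5/3.24 + 9.8)) = √(1.25 × 18.60) = √23.25 = 4.821 m/s.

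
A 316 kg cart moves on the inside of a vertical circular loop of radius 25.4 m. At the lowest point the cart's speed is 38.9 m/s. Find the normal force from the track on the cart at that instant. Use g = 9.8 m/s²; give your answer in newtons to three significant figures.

21900 N

At the lowest point, N points up (toward the centre) and the weight mg points down (away from the centre), so the net inward force is N − mg = mv²/r.
N = m(v²/r + g) = 316 × ((38.9)²/25.4 + 9.8) = 316 × (59.58 + 9.8) = 316 × 69.38 = 21920 N.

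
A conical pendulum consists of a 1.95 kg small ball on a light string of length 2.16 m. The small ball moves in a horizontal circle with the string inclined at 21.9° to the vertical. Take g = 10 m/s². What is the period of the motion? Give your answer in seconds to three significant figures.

2.81 s

r = L sinθ = 0.8057 m. From T sinθ = mω²r and T cosθ = mg: tanθ = ω²r/g, so ω² = g tanθ / r = g/(L cosθ).
ω = √(g/(L cosθ)) = √(10.0/(2.16 × 0.9278)) = √4.990 = 2.234 rad/s.
Period = 2π/ω = 2.813 s.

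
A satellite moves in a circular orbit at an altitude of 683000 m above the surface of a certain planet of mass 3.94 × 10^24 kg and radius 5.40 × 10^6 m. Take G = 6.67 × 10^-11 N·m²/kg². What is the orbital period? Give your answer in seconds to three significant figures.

r = R + h = 5.40 × 10^6 + 683000 = 6.083 × 10^6 m. Gravity provides the centripetal force: G M m / r² = m v² / r ⇒ v = √(GM/r) = 6573 m/s.
T = 2πr/v = 2π × 6.083 × 10^6 / 6573 = 5815 s.

5810 s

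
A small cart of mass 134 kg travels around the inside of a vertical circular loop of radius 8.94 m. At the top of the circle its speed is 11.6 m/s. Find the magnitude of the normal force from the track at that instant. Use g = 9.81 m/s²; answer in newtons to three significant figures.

702 N

At the top, both N and the weight mg point inward (toward the centre), so N + mg = mv²/r.
N = m(v²/r − g) = 134 × ((11.6)²/8.94 − 9.81) = 134 × (15.05 − 9.81) = 134 × 5.241 = 702.4 N.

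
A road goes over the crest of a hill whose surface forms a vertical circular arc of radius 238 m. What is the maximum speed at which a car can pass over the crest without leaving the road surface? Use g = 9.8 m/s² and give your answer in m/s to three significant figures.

48.3 m/s

At the crest the centre of the circle is below the car, so the net downward (centripetal) force is mg − N = mv²/r.
The car leaves the road when N → 0, giving v_max = √(g r) = √(9.8 × 238) = 48.29 m/s.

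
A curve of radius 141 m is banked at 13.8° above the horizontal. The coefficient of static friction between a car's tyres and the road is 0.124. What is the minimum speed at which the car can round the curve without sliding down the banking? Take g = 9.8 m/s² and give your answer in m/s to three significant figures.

12.8 m/s

At the minimum speed, friction acts up the slope at its limiting value f = μN. Radially (horizontal, toward centre): N sinθ − μN cosθ = mv²/r. Vertically: N cosθ + μN sinθ = mg.
Dividing: v² = r g (sinθ − μcosθ)/(cosθ + μsinθ).
sinθ − μcosθ = 0.2385 − 0.124×0.9711 = 0.1181; cosθ + μsinθ = 0.9711 + 0.124×0.2385 = 1.001.
v² = 141 × 9.8 × 0.1181/1.001 = 163.1 m²/s², so v = 12.77 m/s.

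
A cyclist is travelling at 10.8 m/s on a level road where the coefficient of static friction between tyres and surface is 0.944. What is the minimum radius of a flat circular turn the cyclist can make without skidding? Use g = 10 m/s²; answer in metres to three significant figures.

12.4 m

At the limit, μ_s m g = m v²/r, so r_min = v²/(μ_s g) = (10.8)²/(0.944 × 10.0) = 116.6/9.440 = 12.36 m.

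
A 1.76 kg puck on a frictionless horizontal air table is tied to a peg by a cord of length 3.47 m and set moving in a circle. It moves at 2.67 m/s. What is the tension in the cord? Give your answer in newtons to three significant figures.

The tension is the only horizontal force, so it supplies the full centripetal force: T = m v²/r = 1.76 × (2.670)²/3.47 = 1.76 × 7.129/3.47 = 3.616 N.

3.62 N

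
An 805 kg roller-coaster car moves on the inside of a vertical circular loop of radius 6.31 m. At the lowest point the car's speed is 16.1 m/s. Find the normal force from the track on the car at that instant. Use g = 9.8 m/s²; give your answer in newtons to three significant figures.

41000 N

At the lowest point, N points up (toward the centre) and the weight mg points down (away from the centre), so the net inward force is N − mg = mv²/r.
N = m(v²/r + g) = 805 × ((16.1)²/6.31 + 9.8) = 805 × (41.08 + 9.8) = 805 × 50.88 = 40960 N.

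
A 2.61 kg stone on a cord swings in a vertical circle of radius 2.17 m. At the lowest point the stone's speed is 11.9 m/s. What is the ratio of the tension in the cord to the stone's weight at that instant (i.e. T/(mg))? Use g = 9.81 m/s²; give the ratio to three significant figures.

At the bottom, T − mg = mv²/r, so T = m(v²/r + g) and T/(mg) = v²/(rg) + 1 = (11.9)²/(2.17 × 9.81) + 1 = 6.652 + 1 = 7.652.

7.65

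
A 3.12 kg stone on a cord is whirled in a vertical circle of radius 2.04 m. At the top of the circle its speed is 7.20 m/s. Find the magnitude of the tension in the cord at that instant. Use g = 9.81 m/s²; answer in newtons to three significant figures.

48.7 N

At the top, both T and the weight mg point inward (toward the centre), so T + mg = mv²/r.
T = m(v²/r − g) = 3.12 × ((7.20)²/2.04 − 9.81) = 3.12 × (25.41 − 9.81) = 3.12 × 15.60 = 48.68 N.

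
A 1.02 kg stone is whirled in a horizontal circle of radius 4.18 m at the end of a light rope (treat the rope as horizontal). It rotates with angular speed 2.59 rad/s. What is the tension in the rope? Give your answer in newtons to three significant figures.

v = ωr = 2.59 × 4.18 = 10.83 m/s.
The tension is the only horizontal force, so it supplies the full centripetal force: T = m v²/r = 1.02 × (10.83)²/4.18 = 1.02 × 117.2/4.18 = 28.60 N.

28.6 N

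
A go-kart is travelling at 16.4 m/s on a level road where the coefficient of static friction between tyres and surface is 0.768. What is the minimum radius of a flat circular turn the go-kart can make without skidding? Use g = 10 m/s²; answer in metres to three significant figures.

35.0 m

At the limit, μ_s m g = m v²/r, so r_min = v²/(μ_s g) = (16.4)²/(0.768 × 10.0) = 269.0/7.680 = 35.02 m.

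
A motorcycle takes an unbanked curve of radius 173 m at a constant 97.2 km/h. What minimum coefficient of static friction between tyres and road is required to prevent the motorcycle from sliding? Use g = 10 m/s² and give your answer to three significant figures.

v = 97.2/3.6 = 27.00 m/s.
Friction provides the centripetal force: μ_s m g = m v²/r, so μ_s = v²/(g r) = (27.00)²/(10.0 × 173) = 729.0/1730 = 0.4214.

0.421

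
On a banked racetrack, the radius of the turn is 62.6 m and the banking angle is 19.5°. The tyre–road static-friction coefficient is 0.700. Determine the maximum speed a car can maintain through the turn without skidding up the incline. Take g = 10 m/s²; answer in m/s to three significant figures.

At the maximum speed, friction acts down the slope at its limiting value f = μN. Radially (horizontal, toward centre): N sinθ + μN cosθ = mv²/r. Vertically: N cosθ − μN sinθ = mg.
Dividing: v² = r g (sinθ + μcosθ)/(cosθ − μsinθ).
sinθ + μcosθ = 0.3338 + 0.700×0.9426 = 0.9937; cosθ − μsinθ = 0.9426 − 0.700×0.3338 = 0.7090.
v² = 62.6 × 10.0 × 0.9937/0.7090 = 877.4 m²/s², so v = 29.62 m/s.

29.6 m/s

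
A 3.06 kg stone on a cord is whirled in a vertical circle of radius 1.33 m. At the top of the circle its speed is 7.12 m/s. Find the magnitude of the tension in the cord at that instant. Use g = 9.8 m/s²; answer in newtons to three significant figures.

86.6 N

At the top, both T and the weight mg point inward (toward the centre), so T + mg = mv²/r.
T = m(v²/r − g) = 3.06 × ((7.12)²/1.33 − 9.8) = 3.06 × (38.12 − 9.8) = 3.06 × 28.32 = 86.65 N.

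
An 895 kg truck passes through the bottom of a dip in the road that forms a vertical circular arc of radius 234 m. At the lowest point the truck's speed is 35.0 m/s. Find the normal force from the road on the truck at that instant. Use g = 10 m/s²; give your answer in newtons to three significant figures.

At the lowest point, N points up (toward the centre) and the weight mg points down (away from the centre), so the net inward force is N − mg = mv²/r.
N = m(v²/r + g) = 895 × ((35.0)²/234 + 10.0) = 895 × (5.235 + 10.0) = 895 × 15.24 = 13640 N.

13600 N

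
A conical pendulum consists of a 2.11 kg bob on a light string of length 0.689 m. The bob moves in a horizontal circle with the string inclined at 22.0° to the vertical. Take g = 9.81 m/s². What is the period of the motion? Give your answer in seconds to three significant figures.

r = L sinθ = 0.2581 m. From T sinθ = mω²r and T cosθ = mg: tanθ = ω²r/g, so ω² = g tanθ / r = g/(L cosθ).
ω = √(g/(L cosθ)) = √(9.81/(0.689 × 0.9272)) = √15.36 = 3.919 rad/s.
Period = 2π/ω = 1.603 s.

1.60 s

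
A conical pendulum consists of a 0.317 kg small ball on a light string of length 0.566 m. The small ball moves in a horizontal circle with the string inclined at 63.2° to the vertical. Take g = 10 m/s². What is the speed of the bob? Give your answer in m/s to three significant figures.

3.16 m/s

The radius of the circle is r = L sinθ = 0.566 × sin 63.2° = 0.5052 m.
Horizontally T sinθ = mv²/r and vertically T cosθ = mg, so tanθ = v²/(rg).
v = √(r g tanθ) = √(0.5052 × 10.0 × 1.980) = √10.00 = 3.162 m/s.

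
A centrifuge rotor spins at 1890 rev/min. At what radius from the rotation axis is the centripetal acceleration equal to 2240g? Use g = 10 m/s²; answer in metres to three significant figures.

0.572 m

ω = 1890 rev/min × 2π/60 = 197.9 rad/s.
a_c = ω²r = 2240g ⇒ r = 2240 × 10.0 / (197.9)² = 22400/39170 = 0.5718 m.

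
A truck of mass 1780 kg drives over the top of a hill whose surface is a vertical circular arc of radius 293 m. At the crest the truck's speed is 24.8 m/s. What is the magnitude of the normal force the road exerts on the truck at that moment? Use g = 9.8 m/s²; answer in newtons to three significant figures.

13700 N

At the crest the centripetal acceleration points downward (toward the centre of the arc), so mg − N = mv²/r.
N = m(g − v²/r) = 1780 × (9.8 − (24.8)²/293) = 1780 × (9.8 − 2.099) = 1780 × 7.701 = 13710 N.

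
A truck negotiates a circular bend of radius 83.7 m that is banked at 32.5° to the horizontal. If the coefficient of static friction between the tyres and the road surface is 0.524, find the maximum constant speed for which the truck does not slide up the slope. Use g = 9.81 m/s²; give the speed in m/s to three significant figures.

37.8 m/s

At the maximum speed, friction acts down the slope at its limiting value f = μN. Radially (horizontal, toward centre): N sinθ + μN cosθ = mv²/r. Vertically: N cosθ − μN sinθ = mg.
Dividing: v² = r g (sinθ + μcosθ)/(cosθ − μsinθ).
sinθ + μcosθ = 0.5373 + 0.524×0.8434 = 0.9792; cosθ − μsinθ = 0.8434 − 0.524×0.5373 = 0.5618.
v² = 83.7 × 9.81 × 0.9792/0.5618 = 1431 m²/s², so v = 37.83 m/s.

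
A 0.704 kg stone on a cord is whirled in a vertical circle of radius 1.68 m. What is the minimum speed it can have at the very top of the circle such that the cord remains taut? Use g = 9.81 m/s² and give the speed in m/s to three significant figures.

At the top, both weight mg and T point toward the centre: T + mg = mv²/r.
At minimum speed T → 0, so mg = mv_min²/r ⇒ v_min = √(g r) = √(9.81 × 1.68) = 4.060 m/s.

4.06 m/s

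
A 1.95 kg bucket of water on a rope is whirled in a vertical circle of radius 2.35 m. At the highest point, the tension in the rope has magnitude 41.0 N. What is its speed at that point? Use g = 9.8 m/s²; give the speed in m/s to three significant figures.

At the top, T + mg = mv²/r, so v = √(r(T/m + g)) = √(2.35 × (41.0/1.95 + 9.8)) = √(2.35 × 30.83) = √72.44 = 8.511 m/s.

8.51 m/s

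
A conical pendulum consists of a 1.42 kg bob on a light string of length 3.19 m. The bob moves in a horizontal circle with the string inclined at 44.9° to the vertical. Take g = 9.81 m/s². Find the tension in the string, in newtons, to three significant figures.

Vertically the bob has no acceleration, so T cosθ = mg.
T = mg/cosθ = 1.42 × 9.81 / cos 44.9° = 13.93/0.7083 = 19.67 N.

19.7 N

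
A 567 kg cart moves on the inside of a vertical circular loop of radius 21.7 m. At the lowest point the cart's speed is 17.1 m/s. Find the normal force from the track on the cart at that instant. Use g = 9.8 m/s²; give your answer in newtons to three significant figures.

13200 N

At the lowest point, N points up (toward the centre) and the weight mg points down (away from the centre), so the net inward force is N − mg = mv²/r.
N = m(v²/r + g) = 567 × ((17.1)²/21.7 + 9.8) = 567 × (13.48 + 9.8) = 567 × 23.28 = 13200 N.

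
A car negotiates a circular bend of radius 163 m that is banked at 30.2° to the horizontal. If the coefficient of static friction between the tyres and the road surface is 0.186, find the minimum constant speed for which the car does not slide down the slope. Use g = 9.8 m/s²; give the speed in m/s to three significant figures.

23.9 m/s

At the minimum speed, friction acts up the slope at its limiting value f = μN. Radially (horizontal, toward centre): N sinθ − μN cosθ = mv²/r. Vertically: N cosθ + μN sinθ = mg.
Dividing: v² = r g (sinθ − μcosθ)/(cosθ + μsinθ).
sinθ − μcosθ = 0.5030 − 0.186×0.8643 = 0.3423; cosθ + μsinθ = 0.8643 + 0.186×0.5030 = 0.9578.
v² = 163 × 9.8 × 0.3423/0.9578 = 570.8 m²/s², so v = 23.89 m/s.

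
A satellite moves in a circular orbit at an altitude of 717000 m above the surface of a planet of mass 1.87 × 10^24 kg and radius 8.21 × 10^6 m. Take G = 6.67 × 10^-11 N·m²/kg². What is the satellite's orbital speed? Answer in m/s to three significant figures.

3740 m/s

Orbital radius r = R + h = 8.21 × 10^6 + 717000 = 8.927 × 10^6 m.
Gravity supplies the centripetal force: G M m / r² = m v² / r, so v = √(GM/r).
v = √(6.67 × 10^-11 × 1.87 × 10^24 / 8.927 × 10^6) = √(1.397 × 10^7) = 3738 m/s.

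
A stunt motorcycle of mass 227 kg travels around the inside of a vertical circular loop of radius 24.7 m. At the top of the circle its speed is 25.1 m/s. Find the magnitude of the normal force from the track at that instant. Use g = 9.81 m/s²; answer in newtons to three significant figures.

At the top, both N and the weight mg point inward (toward the centre), so N + mg = mv²/r.
N = m(v²/r − g) = 227 × ((25.1)²/24.7 − 9.81) = 227 × (25.51 − 9.81) = 227 × 15.70 = 3563 N.

3560 N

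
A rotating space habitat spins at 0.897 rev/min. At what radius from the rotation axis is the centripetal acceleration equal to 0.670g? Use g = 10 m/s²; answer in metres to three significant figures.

ω = 0.897 rev/min × 2π/60 = 0.09393 rad/s.
a_c = ω²r = 0.670g ⇒ r = 0.670 × 10.0 / (0.09393)² = 6.700/0.008824 = 759.3 m.

759 m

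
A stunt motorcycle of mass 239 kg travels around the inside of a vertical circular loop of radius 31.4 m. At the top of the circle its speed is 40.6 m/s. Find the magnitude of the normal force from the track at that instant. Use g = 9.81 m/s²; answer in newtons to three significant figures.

10200 N

At the top, both N and the weight mg point inward (toward the centre), so N + mg = mv²/r.
N = m(v²/r − g) = 239 × ((40.6)²/31.4 − 9.81) = 239 × (52.50 − 9.81) = 239 × 42.69 = 10200 N.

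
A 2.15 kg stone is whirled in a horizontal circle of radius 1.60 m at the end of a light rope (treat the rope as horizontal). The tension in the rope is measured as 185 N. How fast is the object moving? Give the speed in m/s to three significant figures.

11.7 m/s

T = m v²/r ⇒ v = √(T r / m) = √(185 × 1.60 / 2.15) = √137.7 = 11.73 m/s.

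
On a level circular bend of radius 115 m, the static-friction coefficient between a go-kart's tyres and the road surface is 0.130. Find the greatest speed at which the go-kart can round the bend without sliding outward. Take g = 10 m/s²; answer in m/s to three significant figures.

Friction provides the centripetal force on a flat curve. At maximum speed it is at its limiting value: μ_s m g = m v²/r.
Mass cancels: v_max = √(μ_s g r) = √(0.130 × 10.0 × 115) = √149.5 = 12.23 m/s.

12.2 m/s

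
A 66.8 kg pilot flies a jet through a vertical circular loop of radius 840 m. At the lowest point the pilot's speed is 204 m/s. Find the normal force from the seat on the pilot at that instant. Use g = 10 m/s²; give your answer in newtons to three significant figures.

At the lowest point, N points up (toward the centre) and the weight mg points down (away from the centre), so the net inward force is N − mg = mv²/r.
N = m(v²/r + g) = 66.8 × ((204)²/840 + 10.0) = 66.8 × (49.54 + 10.0) = 66.8 × 59.54 = 3977 N.

3980 N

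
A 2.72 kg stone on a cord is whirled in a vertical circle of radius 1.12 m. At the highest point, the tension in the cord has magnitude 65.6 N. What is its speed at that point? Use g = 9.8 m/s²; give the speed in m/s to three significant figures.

6.16 m/s

At the top, T + mg = mv²/r, so v = √(r(T/m + g)) = √(1.12 × (65.6/2.72 + 9.8)) = √(1.12 × 33.92) = √37.99 = 6.163 m/s.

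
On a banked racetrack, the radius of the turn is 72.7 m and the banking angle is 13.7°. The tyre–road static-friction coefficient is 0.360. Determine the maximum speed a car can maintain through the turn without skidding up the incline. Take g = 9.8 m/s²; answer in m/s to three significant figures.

21.7 m/s

At the maximum speed, friction acts down the slope at its limiting value f = μN. Radially (horizontal, toward centre): N sinθ + μN cosθ = mv²/r. Vertically: N cosθ − μN sinθ = mg.
Dividing: v² = r g (sinθ + μcosθ)/(cosθ − μsinθ).
sinθ + μcosθ = 0.2368 + 0.360×0.9715 = 0.5866; cosθ − μsinθ = 0.9715 − 0.360×0.2368 = 0.8863.
v² = 72.7 × 9.8 × 0.5866/0.8863 = 471.5 m²/s², so v = 21.72 m/s.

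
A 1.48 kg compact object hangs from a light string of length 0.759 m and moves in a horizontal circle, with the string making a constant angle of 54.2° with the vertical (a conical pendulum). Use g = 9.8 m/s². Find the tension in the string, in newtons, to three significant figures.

24.8 N

Vertically the bob has no acceleration, so T cosθ = mg.
T = mg/cosθ = 1.48 × 9.8 / cos 54.2° = 14.50/0.5850 = 24.79 N.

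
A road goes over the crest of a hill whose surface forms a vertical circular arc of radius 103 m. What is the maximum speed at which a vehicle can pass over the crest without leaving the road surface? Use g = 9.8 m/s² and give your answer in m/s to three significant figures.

At the crest the centre of the circle is below the vehicle, so the net downward (centripetal) force is mg − N = mv²/r.
The vehicle leaves the road when N → 0, giving v_max = √(g r) = √(9.8 × 103) = 31.77 m/s.

31.8 m/s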